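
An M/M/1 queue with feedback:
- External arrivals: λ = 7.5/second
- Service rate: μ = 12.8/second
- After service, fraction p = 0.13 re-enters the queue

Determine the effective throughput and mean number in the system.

Effective arrival rate: λ_eff = λ/(1-p) = 7.5/(1-0.13) = 7.5/0.87 = 8.6207
ρ = λ_eff/μ = 8.6207/12.8 = 0.67349
L = ρ/(1-ρ) = 0.67349/(1-0.67349) = 2.0627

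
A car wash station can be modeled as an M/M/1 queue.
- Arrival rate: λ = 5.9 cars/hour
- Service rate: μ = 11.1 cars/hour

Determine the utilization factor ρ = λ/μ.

Server utilization: ρ = λ/μ
ρ = 5.9/11.1 = 0.5315
The server is busy 53.15% of the time.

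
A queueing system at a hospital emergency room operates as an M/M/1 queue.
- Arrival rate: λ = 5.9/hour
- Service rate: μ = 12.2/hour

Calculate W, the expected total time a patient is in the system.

First, compute utilization: ρ = λ/μ = 5.9/12.2 = 0.4836
For M/M/1: W = 1/(μ-λ)
W = 1/(12.2-5.9) = 1/6.30
W = 0.1587 hours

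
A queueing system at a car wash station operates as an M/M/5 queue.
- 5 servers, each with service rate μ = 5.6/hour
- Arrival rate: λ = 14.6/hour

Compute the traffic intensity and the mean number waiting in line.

Traffic intensity: ρ = λ/(cμ) = 14.6/(5×5.6) = 0.5214
Since ρ = 0.5214 < 1, system is stable.
Offered load a = λ/μ = cρ = 14.6/5.6 = 2.6071
P₀ = [ Σₙ₌₀^4 aⁿ/n! + a^5/(5!(1-ρ)) ]⁻¹
Σ = a^0/0! + a^1/1! + a^2/2! + a^3/3! + a^4/4! = 1.00000 + 2.60714 + 3.39860 + 2.95354 + 1.92508 = 11.8844
a^5/(5!(1-ρ)) = 120.4548/(120 × 0.47857) = 2.0975
P₀ = 1/(11.8844 + 2.0975) = 0.07152
Lq = P₀·a^5·ρ / (5!(1-ρ)²) = 0.071521 × 120.4548 × 0.52143 / (120 × 0.22903) = 0.1634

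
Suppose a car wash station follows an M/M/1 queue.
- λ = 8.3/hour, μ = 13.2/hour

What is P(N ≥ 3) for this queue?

ρ = λ/μ = 8.3/13.2 = 0.6288
P(N ≥ n) = ρⁿ
P(N ≥ 3) = 0.6288^3
P(N ≥ 3) = 0.2486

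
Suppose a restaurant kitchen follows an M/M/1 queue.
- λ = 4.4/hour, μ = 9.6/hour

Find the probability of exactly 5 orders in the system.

ρ = λ/μ = 4.4/9.6 = 0.45833
P(n) = (1-ρ)ρⁿ
P(5) = (1-0.45833) × 0.45833^5
P(5) = 0.5417 × 0.02023
P(5) = 0.01096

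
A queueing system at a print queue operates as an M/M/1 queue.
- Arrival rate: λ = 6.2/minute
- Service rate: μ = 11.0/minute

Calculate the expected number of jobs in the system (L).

ρ = λ/μ = 6.2/11.0 = 0.5636
For M/M/1: L = λ/(μ-λ)
L = 6.2/(11.0-6.2) = 6.2/4.80
L = 1.2917 jobs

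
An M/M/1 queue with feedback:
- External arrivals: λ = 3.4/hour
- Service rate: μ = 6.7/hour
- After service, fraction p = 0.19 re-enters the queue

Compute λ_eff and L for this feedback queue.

Effective arrival rate: λ_eff = λ/(1-p) = 3.4/(1-0.19) = 3.4/0.81 = 4.1975
ρ = λ_eff/μ = 4.1975/6.7 = 0.6265
L = ρ/(1-ρ) = 0.6265/(1-0.6265) = 1.6774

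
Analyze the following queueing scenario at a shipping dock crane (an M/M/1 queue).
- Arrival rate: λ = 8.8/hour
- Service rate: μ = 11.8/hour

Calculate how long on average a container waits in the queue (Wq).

First, compute utilization: ρ = λ/μ = 8.8/11.8 = 0.7458
For M/M/1: Wq = λ/(μ(μ-λ))
Wq = 8.8/(11.8 × (11.8-8.8))
Wq = 8.8/(11.8 × 3.00)
Wq = 0.2486 hours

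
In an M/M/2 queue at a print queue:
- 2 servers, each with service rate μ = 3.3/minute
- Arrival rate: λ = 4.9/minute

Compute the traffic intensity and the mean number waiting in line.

Traffic intensity: ρ = λ/(cμ) = 4.9/(2×3.3) = 0.7424
Since ρ = 0.7424 < 1, system is stable.
Offered load a = λ/μ = cρ = 4.9/3.3 = 1.4848
P₀ = [ Σₙ₌₀^1 aⁿ/n! + a^2/(2!(1-ρ)) ]⁻¹
Σ = a^0/0! + a^1/1! = 1.0000 + 1.4848 = 2.4848
a^2/(2!(1-ρ)) = 2.20478/(2 × 0.257576) = 4.2799
P₀ = 1/(2.4848 + 4.2799) = 0.1478
Lq = P₀·a^2·ρ / (2!(1-ρ)²) = 0.147826 × 2.20478 × 0.742424 / (2 × 0.0663453) = 1.8236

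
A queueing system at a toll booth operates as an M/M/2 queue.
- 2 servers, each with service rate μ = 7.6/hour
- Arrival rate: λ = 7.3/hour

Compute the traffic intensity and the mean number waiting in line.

Traffic intensity: ρ = λ/(cμ) = 7.3/(2×7.6) = 0.4803
Since ρ = 0.4803 < 1, system is stable.
Offered load a = λ/μ = cρ = 7.3/7.6 = 0.9605
P₀ = [ Σₙ₌₀^1 aⁿ/n! + a^2/(2!(1-ρ)) ]⁻¹
Σ = a^0/0! + a^1/1! = 1.0000 + 0.9605 = 1.9605
a^2/(2!(1-ρ)) = 0.9226/(2 × 0.5197) = 0.8876
P₀ = 1/(1.9605 + 0.8876) = 0.3511
Lq = P₀·a^2·ρ / (2!(1-ρ)²) = 0.3511 × 0.9226 × 0.4803 / (2 × 0.2701) = 0.2880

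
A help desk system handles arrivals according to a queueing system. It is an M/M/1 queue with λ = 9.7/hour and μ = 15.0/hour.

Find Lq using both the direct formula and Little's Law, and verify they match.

Method 1 (direct): Lq = λ²/(μ(μ-λ)) = 94.09/(15.0 × 5.30) = 1.1835

Method 2 (Little's Law):
W = 1/(μ-λ) = 1/5.30 = 0.18868
Wq = W - 1/μ = 0.18868 - 0.066667 = 0.12201
Lq = λWq = 9.7 × 0.12201 = 1.1835 ✔ (matches Method 1)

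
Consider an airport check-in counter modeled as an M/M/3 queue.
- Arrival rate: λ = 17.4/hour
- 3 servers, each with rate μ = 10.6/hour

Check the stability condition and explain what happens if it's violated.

Stability requires ρ = λ/(cμ) < 1
ρ = 17.4/(3 × 10.6) = 17.4/31.80 = 0.5472
Since 0.5472 < 1, the system is STABLE.
The servers are busy 54.72% of the time.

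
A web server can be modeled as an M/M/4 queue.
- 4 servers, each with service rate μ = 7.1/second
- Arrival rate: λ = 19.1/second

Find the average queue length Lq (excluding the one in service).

Traffic intensity: ρ = λ/(cμ) = 19.1/(4×7.1) = 0.6725
Since ρ = 0.6725 < 1, system is stable.
Offered load a = λ/μ = cρ = 19.1/7.1 = 2.6901
P₀ = [ Σₙ₌₀^3 aⁿ/n! + a^4/(4!(1-ρ)) ]⁻¹
Σ = a^0/0! + a^1/1! + a^2/2! + a^3/3! = 1.00000 + 2.69014 + 3.61843 + 3.24469 = 10.5533
a^4/(4!(1-ρ)) = 52.3721/(24 × 0.327465) = 6.6638
P₀ = 1/(10.5533 + 6.6638) = 0.05808
Lq = P₀·a^4·ρ / (4!(1-ρ)²) = 0.058082 × 52.3721 × 0.67254 / (24 × 0.10723) = 0.7949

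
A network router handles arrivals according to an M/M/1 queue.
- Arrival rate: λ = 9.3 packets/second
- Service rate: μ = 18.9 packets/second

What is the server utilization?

Server utilization: ρ = λ/μ
ρ = 9.3/18.9 = 0.4921
The server is busy 49.21% of the time.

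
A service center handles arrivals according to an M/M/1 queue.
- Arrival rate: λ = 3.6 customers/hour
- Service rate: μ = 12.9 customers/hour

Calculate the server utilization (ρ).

Server utilization: ρ = λ/μ
ρ = 3.6/12.9 = 0.2791
The server is busy 27.91% of the time.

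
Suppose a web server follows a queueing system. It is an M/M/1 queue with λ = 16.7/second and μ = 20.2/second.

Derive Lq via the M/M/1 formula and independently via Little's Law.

Method 1 (direct): Lq = λ²/(μ(μ-λ)) = 278.89/(20.2 × 3.50) = 3.9447

Method 2 (Little's Law):
W = 1/(μ-λ) = 1/3.50 = 0.28571
Wq = W - 1/μ = 0.28571 - 0.049505 = 0.23621
Lq = λWq = 16.7 × 0.23621 = 3.9447 ✔ (matches Method 1)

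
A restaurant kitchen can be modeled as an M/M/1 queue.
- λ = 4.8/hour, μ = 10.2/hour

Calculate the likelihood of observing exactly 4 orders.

ρ = λ/μ = 4.8/10.2 = 0.47059
P(n) = (1-ρ)ρⁿ
P(4) = (1-0.47059) × 0.47059^4
P(4) = 0.5294 × 0.04904
P(4) = 0.02596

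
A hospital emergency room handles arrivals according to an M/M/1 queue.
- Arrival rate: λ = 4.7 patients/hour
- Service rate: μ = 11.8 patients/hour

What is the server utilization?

Server utilization: ρ = λ/μ
ρ = 4.7/11.8 = 0.3983
The server is busy 39.83% of the time.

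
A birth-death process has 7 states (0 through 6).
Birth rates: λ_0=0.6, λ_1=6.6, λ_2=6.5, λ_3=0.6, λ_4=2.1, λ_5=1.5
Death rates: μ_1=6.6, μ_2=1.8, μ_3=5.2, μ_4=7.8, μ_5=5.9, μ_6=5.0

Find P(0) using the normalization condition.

Ratios P(n)/P(0) = (λ₀···λₙ₋₁)/(μ₁···μₙ):
P(1)/P(0) = (0.6)/(6.6) = 0.09091
P(2)/P(0) = (0.6×6.6)/(6.6×1.8) = 0.3333
P(3)/P(0) = (0.6×6.6×6.5)/(6.6×1.8×5.2) = 0.4167
P(4)/P(0) = (0.6×6.6×6.5×0.6)/(6.6×1.8×5.2×7.8) = 0.03205
P(5)/P(0) = (0.6×6.6×6.5×0.6×2.1)/(6.6×1.8×5.2×7.8×5.9) = 0.01141
P(6)/P(0) = (0.6×6.6×6.5×0.6×2.1×1.5)/(6.6×1.8×5.2×7.8×5.9×5.0) = 0.003422

Normalization: ∑ P(n) = 1
P(0) × (1.0000 + 0.09091 + 0.3333 + 0.4167 + 0.03205 + 0.01141 + 0.003422) = 1
P(0) × 1.8878 = 1
P(0) = 1/1.8878 = 0.5297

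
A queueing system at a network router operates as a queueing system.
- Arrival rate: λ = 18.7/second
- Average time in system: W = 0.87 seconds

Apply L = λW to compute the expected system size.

Little's Law: L = λW
L = 18.7 × 0.87 = 16.2690 packets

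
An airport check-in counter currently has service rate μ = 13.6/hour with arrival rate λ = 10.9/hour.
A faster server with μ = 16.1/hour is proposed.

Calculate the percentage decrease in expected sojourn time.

System 1: ρ₁ = 10.9/13.6 = 0.8015, W₁ = 1/(13.6-10.9) = 0.3704
System 2: ρ₂ = 10.9/16.1 = 0.6770, W₂ = 1/(16.1-10.9) = 0.1923
Improvement: (W₁-W₂)/W₁ = (0.3704-0.1923)/0.3704 = 48.08%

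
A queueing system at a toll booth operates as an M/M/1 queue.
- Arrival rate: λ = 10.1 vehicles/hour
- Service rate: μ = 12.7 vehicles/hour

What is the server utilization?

Server utilization: ρ = λ/μ
ρ = 10.1/12.7 = 0.7953
The server is busy 79.53% of the time.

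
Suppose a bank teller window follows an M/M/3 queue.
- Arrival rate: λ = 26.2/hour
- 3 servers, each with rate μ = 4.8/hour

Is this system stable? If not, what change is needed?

Stability requires ρ = λ/(cμ) < 1
ρ = 26.2/(3 × 4.8) = 26.2/14.40 = 1.8194
Since 1.8194 ≥ 1, the system is UNSTABLE.
Need c > λ/μ = 26.2/4.8 = 5.46.
Minimum servers needed: c = 6.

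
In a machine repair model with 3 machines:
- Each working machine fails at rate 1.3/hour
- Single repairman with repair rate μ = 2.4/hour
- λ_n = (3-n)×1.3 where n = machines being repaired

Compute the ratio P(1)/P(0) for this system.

P(1)/P(0) = ∏_{i=0}^{1-1} λ_i/μ_{i+1}
= (3-0)×1.3/2.4
= 1.6250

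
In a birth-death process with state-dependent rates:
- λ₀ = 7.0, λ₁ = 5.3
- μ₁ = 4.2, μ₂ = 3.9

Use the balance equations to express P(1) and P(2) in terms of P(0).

Balance equations:
State 0: λ₀P₀ = μ₁P₁ → P₁ = (λ₀/μ₁)P₀ = (7.0/4.2)P₀ = 1.6667P₀
State 1: P₂ = (λ₀λ₁)/(μ₁μ₂)P₀ = (7.0×5.3)/(4.2×3.9)P₀ = 2.2650P₀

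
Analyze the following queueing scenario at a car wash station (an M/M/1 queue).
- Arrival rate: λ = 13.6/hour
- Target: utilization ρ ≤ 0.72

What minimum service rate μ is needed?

ρ = λ/μ, so μ = λ/ρ
μ ≥ 13.6/0.72 = 18.8889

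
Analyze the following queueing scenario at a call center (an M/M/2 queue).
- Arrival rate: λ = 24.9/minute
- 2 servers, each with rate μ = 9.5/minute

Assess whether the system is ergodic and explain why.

Stability requires ρ = λ/(cμ) < 1
ρ = 24.9/(2 × 9.5) = 24.9/19.00 = 1.3105
Since 1.3105 ≥ 1, the system is UNSTABLE.
Need c > λ/μ = 24.9/9.5 = 2.62.
Minimum servers needed: c = 3.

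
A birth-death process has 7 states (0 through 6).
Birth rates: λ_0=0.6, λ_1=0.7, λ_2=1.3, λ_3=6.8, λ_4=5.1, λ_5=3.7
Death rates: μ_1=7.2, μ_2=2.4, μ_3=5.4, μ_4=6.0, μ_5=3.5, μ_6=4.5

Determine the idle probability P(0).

Ratios P(n)/P(0) = (λ₀···λₙ₋₁)/(μ₁···μₙ):
P(1)/P(0) = (0.6)/(7.2) = 0.08333
P(2)/P(0) = (0.6×0.7)/(7.2×2.4) = 0.02431
P(3)/P(0) = (0.6×0.7×1.3)/(7.2×2.4×5.4) = 0.005851
P(4)/P(0) = (0.6×0.7×1.3×6.8)/(7.2×2.4×5.4×6.0) = 0.006632
P(5)/P(0) = (0.6×0.7×1.3×6.8×5.1)/(7.2×2.4×5.4×6.0×3.5) = 0.009663
P(6)/P(0) = (0.6×0.7×1.3×6.8×5.1×3.7)/(7.2×2.4×5.4×6.0×3.5×4.5) = 0.007945

Normalization: ∑ P(n) = 1
P(0) × (1.0000 + 0.08333 + 0.02431 + 0.005851 + 0.006632 + 0.009663 + 0.007945) = 1
P(0) × 1.13773 = 1
P(0) = 1/1.13773 = 0.8789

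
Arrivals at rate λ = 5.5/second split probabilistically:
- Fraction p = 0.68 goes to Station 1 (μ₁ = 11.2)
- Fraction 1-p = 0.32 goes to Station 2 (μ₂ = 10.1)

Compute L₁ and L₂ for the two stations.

Effective rates: λ₁ = 5.5×0.68 = 3.74, λ₂ = 5.5×0.32 = 1.76
Station 1: ρ₁ = 3.74/11.2 = 0.3339, L₁ = ρ₁/(1-ρ₁) = 0.3339/(1-0.3339) = 0.5013
Station 2: ρ₂ = 1.76/10.1 = 0.17426, L₂ = ρ₂/(1-ρ₂) = 0.17426/(1-0.17426) = 0.2110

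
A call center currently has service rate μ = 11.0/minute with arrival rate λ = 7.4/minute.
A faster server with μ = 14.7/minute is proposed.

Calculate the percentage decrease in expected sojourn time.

System 1: ρ₁ = 7.4/11.0 = 0.6727, W₁ = 1/(11.0-7.4) = 0.2778
System 2: ρ₂ = 7.4/14.7 = 0.5034, W₂ = 1/(14.7-7.4) = 0.1370
Improvement: (W₁-W₂)/W₁ = (0.2778-0.1370)/0.2778 = 50.68%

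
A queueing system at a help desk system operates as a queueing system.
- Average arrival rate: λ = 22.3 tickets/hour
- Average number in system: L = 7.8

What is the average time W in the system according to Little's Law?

Little's Law: L = λW, so W = L/λ
W = 7.8/22.3 = 0.3498 hours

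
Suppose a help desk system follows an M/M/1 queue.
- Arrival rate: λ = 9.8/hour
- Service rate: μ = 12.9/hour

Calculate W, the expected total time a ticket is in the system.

First, compute utilization: ρ = λ/μ = 9.8/12.9 = 0.7597
For M/M/1: W = 1/(μ-λ)
W = 1/(12.9-9.8) = 1/3.10
W = 0.3226 hours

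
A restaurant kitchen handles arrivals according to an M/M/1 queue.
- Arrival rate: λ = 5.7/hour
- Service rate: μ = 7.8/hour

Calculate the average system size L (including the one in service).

ρ = λ/μ = 5.7/7.8 = 0.7308
For M/M/1: L = λ/(μ-λ)
L = 5.7/(7.8-5.7) = 5.7/2.10
L = 2.7143 orders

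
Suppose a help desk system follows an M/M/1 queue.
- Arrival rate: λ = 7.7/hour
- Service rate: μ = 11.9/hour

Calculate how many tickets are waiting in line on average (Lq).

ρ = λ/μ = 7.7/11.9 = 0.6471
For M/M/1: Lq = λ²/(μ(μ-λ))
Lq = 59.29/(11.9 × 4.20)
Lq = 1.1863 tickets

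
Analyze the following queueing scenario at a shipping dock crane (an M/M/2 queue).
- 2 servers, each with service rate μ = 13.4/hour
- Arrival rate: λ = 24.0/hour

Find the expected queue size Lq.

Traffic intensity: ρ = λ/(cμ) = 24.0/(2×13.4) = 0.8955
Since ρ = 0.8955 < 1, system is stable.
Offered load a = λ/μ = cρ = 24.0/13.4 = 1.7910
P₀ = [ Σₙ₌₀^1 aⁿ/n! + a^2/(2!(1-ρ)) ]⁻¹
Σ = a^0/0! + a^1/1! = 1.0000 + 1.7910 = 2.7910
a^2/(2!(1-ρ)) = 3.207841/(2 × 0.1044776) = 15.3518
P₀ = 1/(2.7910 + 15.3518) = 0.05512
Lq = P₀·a^2·ρ / (2!(1-ρ)²) = 0.0551181 × 3.20784 × 0.895522 / (2 × 0.0109156) = 7.2528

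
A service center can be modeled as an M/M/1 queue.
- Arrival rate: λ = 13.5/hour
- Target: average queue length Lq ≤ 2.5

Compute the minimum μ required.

For M/M/1: Lq = λ²/(μ(μ-λ))
Need Lq ≤ 2.5, i.e. μ(μ-λ) ≥ λ²/2.5
μ² - 13.5μ - 182.25/2.5 ≥ 0  →  μ² - 13.5μ - 72.9000 ≥ 0
Quadratic formula (positive root): μ = [λ + √(λ² + 4×72.9000)]/2
Discriminant: 182.25 + 4×72.9000 = 473.8500, √473.8500 = 21.768096
μ ≥ (13.5 + 21.768096)/2 = 17.6340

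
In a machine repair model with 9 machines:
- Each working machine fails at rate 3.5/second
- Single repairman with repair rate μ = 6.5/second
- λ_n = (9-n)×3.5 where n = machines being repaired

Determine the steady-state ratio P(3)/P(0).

P(3)/P(0) = ∏_{i=0}^{3-1} λ_i/μ_{i+1}
= (9-0)×3.5/6.5 × (9-1)×3.5/6.5 × (9-2)×3.5/6.5
= 78.6855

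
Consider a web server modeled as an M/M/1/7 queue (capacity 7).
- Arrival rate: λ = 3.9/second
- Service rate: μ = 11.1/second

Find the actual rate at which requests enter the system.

ρ = λ/μ = 3.9/11.1 = 0.35135
P₀ = (1-ρ)/(1-ρ^(K+1)) = (1-0.35135)/(1-0.35135^8) = 0.64865/0.99977 = 0.6488
P_K = P₀×ρ^K = 0.64880 × 0.35135^7 = 0.64880 × 0.00066097 = 0.0004288
λ_eff = λ(1-P_K) = 3.9 × (1 - 0.0004288) = 3.9 × 0.99957 = 3.8983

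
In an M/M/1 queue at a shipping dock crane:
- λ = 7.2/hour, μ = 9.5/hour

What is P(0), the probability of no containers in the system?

ρ = λ/μ = 7.2/9.5 = 0.7579
P(0) = 1 - ρ = 1 - 0.7579 = 0.2421
The server is idle 24.21% of the time.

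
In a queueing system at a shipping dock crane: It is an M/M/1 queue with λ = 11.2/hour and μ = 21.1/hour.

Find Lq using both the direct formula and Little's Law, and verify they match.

Method 1 (direct): Lq = λ²/(μ(μ-λ)) = 125.44/(21.1 × 9.90) = 0.6005

Method 2 (Little's Law):
W = 1/(μ-λ) = 1/9.90 = 0.10101
Wq = W - 1/μ = 0.10101 - 0.047393 = 0.05362
Lq = λWq = 11.2 × 0.05362 = 0.6005 ✔ (matches Method 1)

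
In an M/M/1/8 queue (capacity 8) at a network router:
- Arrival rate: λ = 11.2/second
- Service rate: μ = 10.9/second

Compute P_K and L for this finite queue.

ρ = λ/μ = 11.2/10.9 = 1.02752
P₀ = (1-ρ)/(1-ρ^(K+1)) = (1-1.02752)/(1-1.02752^9) = -0.027520/-0.27677 = 0.09943
P_K = P₀×ρ^K = 0.09943 × 1.02752^8 = 0.09943 × 1.2426 = 0.1236
Blocking probability P_8 = 0.1236 (12.36%)
L = ρ[1 - (K+1)ρ^K + Kρ^(K+1)] / [(1-ρ)(1-ρ^(K+1))]
L = 1.02752 × (1 - 9×1.24257403 + 8×1.27676966) / ((1 - 1.02752) × (1 - 1.27676966)) = 4.1808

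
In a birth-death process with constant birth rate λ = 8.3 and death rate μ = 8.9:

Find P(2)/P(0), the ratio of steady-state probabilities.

For constant rates: P(n)/P(0) = (λ/μ)^n
P(2)/P(0) = (8.3/8.9)^2 = 0.9326^2 = 0.8697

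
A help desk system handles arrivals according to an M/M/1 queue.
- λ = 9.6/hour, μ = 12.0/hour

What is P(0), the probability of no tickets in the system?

ρ = λ/μ = 9.6/12.0 = 0.8000
P(0) = 1 - ρ = 1 - 0.8000 = 0.2000
The server is idle 20.00% of the time.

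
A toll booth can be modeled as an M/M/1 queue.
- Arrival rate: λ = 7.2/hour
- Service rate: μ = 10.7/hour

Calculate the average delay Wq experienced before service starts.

First, compute utilization: ρ = λ/μ = 7.2/10.7 = 0.6729
For M/M/1: Wq = λ/(μ(μ-λ))
Wq = 7.2/(10.7 × (10.7-7.2))
Wq = 7.2/(10.7 × 3.50)
Wq = 0.1923 hours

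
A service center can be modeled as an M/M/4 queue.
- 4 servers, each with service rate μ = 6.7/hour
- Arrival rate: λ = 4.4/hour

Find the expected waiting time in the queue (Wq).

Traffic intensity: ρ = λ/(cμ) = 4.4/(4×6.7) = 0.1642
Since ρ = 0.1642 < 1, system is stable.
Offered load a = λ/μ = cρ = 4.4/6.7 = 0.6567
P₀ = [ Σₙ₌₀^3 aⁿ/n! + a^4/(4!(1-ρ)) ]⁻¹
Σ = a^0/0! + a^1/1! + a^2/2! + a^3/3! = 1.0000 + 0.65672 + 0.21564 + 0.047204 = 1.9196
a^4/(4!(1-ρ)) = 0.18600/(24 × 0.83582) = 0.009272
P₀ = 1/(1.9196 + 0.009272) = 0.5184
Lq = P₀·a^4·ρ / (4!(1-ρ)²) = 0.5184 × 0.1860 × 0.1642 / (24 × 0.6986) = 0.0009443
Wq = Lq/λ = 0.0009443/4.4 = 0.0002146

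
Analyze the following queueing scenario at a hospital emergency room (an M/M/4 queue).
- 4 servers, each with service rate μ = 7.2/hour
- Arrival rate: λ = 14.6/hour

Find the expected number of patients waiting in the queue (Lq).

Traffic intensity: ρ = λ/(cμ) = 14.6/(4×7.2) = 0.5069
Since ρ = 0.5069 < 1, system is stable.
Offered load a = λ/μ = cρ = 14.6/7.2 = 2.0278
P₀ = [ Σₙ₌₀^3 aⁿ/n! + a^4/(4!(1-ρ)) ]⁻¹
Σ = a^0/0! + a^1/1! + a^2/2! + a^3/3! = 1.0000 + 2.0278 + 2.0559 + 1.3897 = 6.4734
a^4/(4!(1-ρ)) = 16.9076/(24 × 0.49306) = 1.4288
P₀ = 1/(6.4734 + 1.4288) = 0.1265
Lq = P₀·a^4·ρ / (4!(1-ρ)²) = 0.12655 × 16.9076 × 0.50694 / (24 × 0.24310) = 0.1859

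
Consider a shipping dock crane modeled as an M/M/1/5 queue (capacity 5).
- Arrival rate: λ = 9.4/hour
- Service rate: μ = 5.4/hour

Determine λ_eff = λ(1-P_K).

ρ = λ/μ = 9.4/5.4 = 1.74074
P₀ = (1-ρ)/(1-ρ^(K+1)) = (1-1.74074)/(1-1.74074^6) = -0.74074/-26.8230 = 0.02762
P_K = P₀×ρ^K = 0.027616 × 1.74074^5 = 0.027616 × 15.9834 = 0.4414
λ_eff = λ(1-P_K) = 9.4 × (1 - 0.441396) = 9.4 × 0.558604 = 5.2509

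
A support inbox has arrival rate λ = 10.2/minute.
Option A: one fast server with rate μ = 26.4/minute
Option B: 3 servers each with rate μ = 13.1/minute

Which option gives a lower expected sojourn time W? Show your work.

Option A: single server μ = 26.4 (M/M/1)
  ρ_A = 10.2/26.4 = 0.3864
  W_A = 1/(μ-λ) = 1/(26.4-10.2) = 1/16.20 = 0.06173

Option B: 3 servers μ = 13.1 (M/M/3)
  ρ_B = λ/(cμ) = 10.2/(3×13.1) = 0.2595
  Offered load a = λ/μ = cρ = 10.2/13.1 = 0.7786
  P₀ = [ Σₙ₌₀^2 aⁿ/n! + a^3/(3!(1-ρ)) ]⁻¹
  Σ = a^0/0! + a^1/1! + a^2/2! = 1.0000 + 0.77863 + 0.30313 = 2.0818
  a^3/(3!(1-ρ)) = 0.47205/(6 × 0.74046) = 0.1063
  P₀ = 1/(2.0818 + 0.1063) = 0.4570
  Lq = P₀·a^3·ρ / (3!(1-ρ)²) = 0.45704 × 0.47205 × 0.25954 / (6 × 0.54828) = 0.01702
  Wq_B = Lq/λ = 0.0170213/10.2 = 0.0016688
  W_B = Wq_B + 1/μ = 0.0016688 + 0.076336 = 0.07800

Since W_A = 0.06173 < W_B = 0.07800, Option A (single fast server) has the shorter time in system.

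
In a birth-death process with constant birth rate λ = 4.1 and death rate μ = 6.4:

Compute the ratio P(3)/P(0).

For constant rates: P(n)/P(0) = (λ/μ)^n
P(3)/P(0) = (4.1/6.4)^3 = 0.6406^3 = 0.2629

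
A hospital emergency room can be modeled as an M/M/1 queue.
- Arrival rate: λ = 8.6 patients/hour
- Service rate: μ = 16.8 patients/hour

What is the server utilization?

Server utilization: ρ = λ/μ
ρ = 8.6/16.8 = 0.5119
The server is busy 51.19% of the time.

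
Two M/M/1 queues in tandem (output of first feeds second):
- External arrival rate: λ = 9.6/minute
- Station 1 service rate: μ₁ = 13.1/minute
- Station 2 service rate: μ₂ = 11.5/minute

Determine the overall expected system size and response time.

By Jackson's theorem, each station behaves as independent M/M/1.
Station 1: ρ₁ = 9.6/13.1 = 0.7328, L₁ = ρ₁/(1-ρ₁) = λ/(μ₁-λ) = 9.6/3.50 = 2.7429
Station 2: ρ₂ = 9.6/11.5 = 0.8348, L₂ = ρ₂/(1-ρ₂) = λ/(μ₂-λ) = 9.6/1.90 = 5.0526
Total: L = L₁ + L₂ = 2.7429 + 5.0526 = 7.7955
W = L/λ = 7.7955/9.6 = 0.8120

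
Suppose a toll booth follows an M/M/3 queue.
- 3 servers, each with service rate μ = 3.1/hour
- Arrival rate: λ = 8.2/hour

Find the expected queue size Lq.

Traffic intensity: ρ = λ/(cμ) = 8.2/(3×3.1) = 0.8817
Since ρ = 0.8817 < 1, system is stable.
Offered load a = λ/μ = cρ = 8.2/3.1 = 2.6452
P₀ = [ Σₙ₌₀^2 aⁿ/n! + a^3/(3!(1-ρ)) ]⁻¹
Σ = a^0/0! + a^1/1! + a^2/2! = 1.0000 + 2.6452 + 3.4984 = 7.1436
a^3/(3!(1-ρ)) = 18.50787/(6 × 0.1182796) = 26.0793
P₀ = 1/(7.1436 + 26.0793) = 0.03010
Lq = P₀·a^3·ρ / (3!(1-ρ)²) = 0.030100 × 18.5079 × 0.88172 / (6 × 0.013990) = 5.8517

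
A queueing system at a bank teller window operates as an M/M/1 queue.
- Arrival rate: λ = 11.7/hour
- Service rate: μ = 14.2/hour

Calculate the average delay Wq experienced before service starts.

First, compute utilization: ρ = λ/μ = 11.7/14.2 = 0.8239
For M/M/1: Wq = λ/(μ(μ-λ))
Wq = 11.7/(14.2 × (14.2-11.7))
Wq = 11.7/(14.2 × 2.50)
Wq = 0.3296 hours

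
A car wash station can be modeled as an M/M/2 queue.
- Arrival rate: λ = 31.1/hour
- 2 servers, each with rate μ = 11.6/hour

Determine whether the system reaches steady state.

Stability requires ρ = λ/(cμ) < 1
ρ = 31.1/(2 × 11.6) = 31.1/23.20 = 1.3405
Since 1.3405 ≥ 1, the system is UNSTABLE.
Need c > λ/μ = 31.1/11.6 = 2.68.
Minimum servers needed: c = 3.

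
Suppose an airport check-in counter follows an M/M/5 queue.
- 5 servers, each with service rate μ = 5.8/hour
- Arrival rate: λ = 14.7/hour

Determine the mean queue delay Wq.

Traffic intensity: ρ = λ/(cμ) = 14.7/(5×5.8) = 0.5069
Since ρ = 0.5069 < 1, system is stable.
Offered load a = λ/μ = cρ = 14.7/5.8 = 2.5345
P₀ = [ Σₙ₌₀^4 aⁿ/n! + a^5/(5!(1-ρ)) ]⁻¹
Σ = a^0/0! + a^1/1! + a^2/2! + a^3/3! + a^4/4! = 1.0000 + 2.5345 + 3.2118 + 2.7134 + 1.7193 = 11.1790
a^5/(5!(1-ρ)) = 104.5795/(120 × 0.4931) = 1.7674
P₀ = 1/(11.1790 + 1.7674) = 0.07724
Lq = P₀·a^5·ρ / (5!(1-ρ)²) = 0.07724 × 104.5795 × 0.5069 / (120 × 0.2432) = 0.1403
Wq = Lq/λ = 0.14033/14.7 = 0.009546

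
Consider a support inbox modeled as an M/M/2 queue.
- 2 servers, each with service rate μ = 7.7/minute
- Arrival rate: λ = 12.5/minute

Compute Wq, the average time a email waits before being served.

Traffic intensity: ρ = λ/(cμ) = 12.5/(2×7.7) = 0.8117
Since ρ = 0.8117 < 1, system is stable.
Offered load a = λ/μ = cρ = 12.5/7.7 = 1.6234
P₀ = [ Σₙ₌₀^1 aⁿ/n! + a^2/(2!(1-ρ)) ]⁻¹
Σ = a^0/0! + a^1/1! = 1.0000 + 1.6234 = 2.6234
a^2/(2!(1-ρ)) = 2.63535/(2 × 0.188312) = 6.9973
P₀ = 1/(2.6234 + 6.9973) = 0.1039
Lq = P₀·a^2·ρ / (2!(1-ρ)²) = 0.10394 × 2.6354 × 0.81169 / (2 × 0.035461) = 3.1350
Wq = Lq/λ = 3.1350/12.5 = 0.2508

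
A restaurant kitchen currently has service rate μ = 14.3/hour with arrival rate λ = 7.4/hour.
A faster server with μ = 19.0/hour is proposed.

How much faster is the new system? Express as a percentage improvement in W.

System 1: ρ₁ = 7.4/14.3 = 0.5175, W₁ = 1/(14.3-7.4) = 0.14493
System 2: ρ₂ = 7.4/19.0 = 0.3895, W₂ = 1/(19.0-7.4) = 0.086207
Improvement: (W₁-W₂)/W₁ = (0.14493-0.086207)/0.14493 = 40.52%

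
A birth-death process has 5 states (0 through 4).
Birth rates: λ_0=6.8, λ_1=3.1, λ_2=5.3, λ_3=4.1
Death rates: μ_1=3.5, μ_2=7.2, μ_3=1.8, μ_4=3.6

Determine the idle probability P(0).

Ratios P(n)/P(0) = (λ₀···λₙ₋₁)/(μ₁···μₙ):
P(1)/P(0) = (6.8)/(3.5) = 1.9429
P(2)/P(0) = (6.8×3.1)/(3.5×7.2) = 0.8365
P(3)/P(0) = (6.8×3.1×5.3)/(3.5×7.2×1.8) = 2.4631
P(4)/P(0) = (6.8×3.1×5.3×4.1)/(3.5×7.2×1.8×3.6) = 2.8051

Normalization: ∑ P(n) = 1
P(0) × (1.0000 + 1.9429 + 0.8365 + 2.4631 + 2.8051) = 1
P(0) × 9.0476 = 1
P(0) = 1/9.0476 = 0.1105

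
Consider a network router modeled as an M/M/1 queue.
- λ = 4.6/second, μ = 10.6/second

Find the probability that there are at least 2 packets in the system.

ρ = λ/μ = 4.6/10.6 = 0.43396
P(N ≥ n) = ρⁿ
P(N ≥ 2) = 0.43396^2
P(N ≥ 2) = 0.1883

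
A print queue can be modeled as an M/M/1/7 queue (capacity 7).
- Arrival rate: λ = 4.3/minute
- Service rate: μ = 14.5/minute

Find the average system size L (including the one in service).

ρ = λ/μ = 4.3/14.5 = 0.29655
P₀ = (1-ρ)/(1-ρ^(K+1)) = (1-0.29655)/(1-0.29655^8) = 0.70345/0.99994 = 0.7035
P_K = P₀×ρ^K = 0.7035 × 0.29655^7 = 0.7035 × 0.0002017 = 0.0001419
L = ρ[1 - (K+1)ρ^K + Kρ^(K+1)] / [(1-ρ)(1-ρ^(K+1))]
L = 0.29655 × (1 - 8×0.0002017 + 7×0.00005981) / ((1 - 0.29655) × (1 - 0.00005981)) = 0.4211 jobs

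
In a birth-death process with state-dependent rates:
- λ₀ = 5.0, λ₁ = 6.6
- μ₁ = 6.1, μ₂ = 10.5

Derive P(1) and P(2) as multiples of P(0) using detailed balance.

Balance equations:
State 0: λ₀P₀ = μ₁P₁ → P₁ = (λ₀/μ₁)P₀ = (5.0/6.1)P₀ = 0.8197P₀
State 1: P₂ = (λ₀λ₁)/(μ₁μ₂)P₀ = (5.0×6.6)/(6.1×10.5)P₀ = 0.5152P₀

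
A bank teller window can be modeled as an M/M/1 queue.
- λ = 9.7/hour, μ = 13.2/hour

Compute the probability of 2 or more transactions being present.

ρ = λ/μ = 9.7/13.2 = 0.73485
P(N ≥ n) = ρⁿ
P(N ≥ 2) = 0.73485^2
P(N ≥ 2) = 0.5400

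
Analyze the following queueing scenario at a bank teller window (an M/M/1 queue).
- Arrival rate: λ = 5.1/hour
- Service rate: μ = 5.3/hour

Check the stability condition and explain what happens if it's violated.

Stability requires ρ = λ/(cμ) < 1
ρ = 5.1/(1 × 5.3) = 5.1/5.30 = 0.9623
Since 0.9623 < 1, the system is STABLE.
The server is busy 96.23% of the time.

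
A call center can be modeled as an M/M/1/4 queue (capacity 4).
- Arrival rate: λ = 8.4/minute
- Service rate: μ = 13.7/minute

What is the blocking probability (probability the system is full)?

ρ = λ/μ = 8.4/13.7 = 0.61314
P₀ = (1-ρ)/(1-ρ^(K+1)) = (1-0.61314)/(1-0.61314^5) = 0.3869/0.9133 = 0.4236
P_K = P₀×ρ^K = 0.42356 × 0.61314^4 = 0.42356 × 0.14133 = 0.05986
Blocking probability = 5.99%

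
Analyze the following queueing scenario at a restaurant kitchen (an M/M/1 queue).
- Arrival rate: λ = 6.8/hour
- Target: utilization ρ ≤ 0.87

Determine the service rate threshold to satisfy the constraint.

ρ = λ/μ, so μ = λ/ρ
μ ≥ 6.8/0.87 = 7.8161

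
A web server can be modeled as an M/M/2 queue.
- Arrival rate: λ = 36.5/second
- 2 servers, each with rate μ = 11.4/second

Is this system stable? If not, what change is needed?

Stability requires ρ = λ/(cμ) < 1
ρ = 36.5/(2 × 11.4) = 36.5/22.80 = 1.6009
Since 1.6009 ≥ 1, the system is UNSTABLE.
Need c > λ/μ = 36.5/11.4 = 3.20.
Minimum servers needed: c = 4.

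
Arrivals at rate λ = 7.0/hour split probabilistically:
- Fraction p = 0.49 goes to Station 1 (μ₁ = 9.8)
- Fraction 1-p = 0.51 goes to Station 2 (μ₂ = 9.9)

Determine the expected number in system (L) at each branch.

Effective rates: λ₁ = 7.0×0.49 = 3.43, λ₂ = 7.0×0.51 = 3.57
Station 1: ρ₁ = 3.43/9.8 = 0.3500, L₁ = ρ₁/(1-ρ₁) = 0.3500/(1-0.3500) = 0.5385
Station 2: ρ₂ = 3.57/9.9 = 0.3606, L₂ = ρ₂/(1-ρ₂) = 0.3606/(1-0.3606) = 0.5640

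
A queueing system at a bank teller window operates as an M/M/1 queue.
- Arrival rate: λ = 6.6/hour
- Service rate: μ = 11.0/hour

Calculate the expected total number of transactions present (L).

ρ = λ/μ = 6.6/11.0 = 0.6000
For M/M/1: L = λ/(μ-λ)
L = 6.6/(11.0-6.6) = 6.6/4.40
L = 1.5000 transactions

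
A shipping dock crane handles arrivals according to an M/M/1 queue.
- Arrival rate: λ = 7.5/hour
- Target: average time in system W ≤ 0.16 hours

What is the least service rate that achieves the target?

For M/M/1: W = 1/(μ-λ)
Need W ≤ 0.16, so 1/(μ-λ) ≤ 0.16
μ - λ ≥ 1/0.16 = 6.2500
μ ≥ 7.5 + 6.2500 = 13.7500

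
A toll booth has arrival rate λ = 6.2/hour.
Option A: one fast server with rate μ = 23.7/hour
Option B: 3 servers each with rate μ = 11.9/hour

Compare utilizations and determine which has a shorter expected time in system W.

Option A: single server μ = 23.7 (M/M/1)
  ρ_A = 6.2/23.7 = 0.2616
  W_A = 1/(μ-λ) = 1/(23.7-6.2) = 1/17.50 = 0.05714

Option B: 3 servers μ = 11.9 (M/M/3)
  ρ_B = λ/(cμ) = 6.2/(3×11.9) = 0.1737
  Offered load a = λ/μ = cρ = 6.2/11.9 = 0.5210
  P₀ = [ Σₙ₌₀^2 aⁿ/n! + a^3/(3!(1-ρ)) ]⁻¹
  Σ = a^0/0! + a^1/1! + a^2/2! = 1.0000 + 0.5210 + 0.1357 = 1.6567
  a^3/(3!(1-ρ)) = 0.14143/(6 × 0.82633) = 0.02853
  P₀ = 1/(1.6567 + 0.02853) = 0.5934
  Lq = P₀·a^3·ρ / (3!(1-ρ)²) = 0.59338 × 0.14143 × 0.17367 / (6 × 0.68282) = 0.003557
  Wq_B = Lq/λ = 0.0035574/6.2 = 0.00057377
  W_B = Wq_B + 1/μ = 0.00057377 + 0.084034 = 0.08461

Since W_A = 0.05714 < W_B = 0.08461, Option A (single fast server) has the shorter time in system.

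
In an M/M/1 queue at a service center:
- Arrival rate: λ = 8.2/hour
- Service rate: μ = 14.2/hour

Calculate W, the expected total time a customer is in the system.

First, compute utilization: ρ = λ/μ = 8.2/14.2 = 0.5775
For M/M/1: W = 1/(μ-λ)
W = 1/(14.2-8.2) = 1/6.00
W = 0.1667 hours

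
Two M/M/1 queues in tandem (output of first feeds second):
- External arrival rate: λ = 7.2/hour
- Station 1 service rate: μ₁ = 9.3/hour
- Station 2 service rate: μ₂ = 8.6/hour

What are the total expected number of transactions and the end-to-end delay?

By Jackson's theorem, each station behaves as independent M/M/1.
Station 1: ρ₁ = 7.2/9.3 = 0.7742, L₁ = ρ₁/(1-ρ₁) = λ/(μ₁-λ) = 7.2/2.10 = 3.42857
Station 2: ρ₂ = 7.2/8.6 = 0.8372, L₂ = ρ₂/(1-ρ₂) = λ/(μ₂-λ) = 7.2/1.40 = 5.14286
Total: L = L₁ + L₂ = 3.42857 + 5.14286 = 8.5714
W = L/λ = 8.5714/7.2 = 1.1905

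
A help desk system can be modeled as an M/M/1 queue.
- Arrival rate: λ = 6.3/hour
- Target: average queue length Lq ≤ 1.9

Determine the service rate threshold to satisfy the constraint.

For M/M/1: Lq = λ²/(μ(μ-λ))
Need Lq ≤ 1.9, i.e. μ(μ-λ) ≥ λ²/1.9
μ² - 6.3μ - 39.69/1.9 ≥ 0  →  μ² - 6.3μ - 20.88947 ≥ 0
Quadratic formula (positive root): μ = [λ + √(λ² + 4×20.88947)]/2
Discriminant: 39.69 + 4×20.88947 = 123.2479, √123.2479 = 11.10171
μ ≥ (6.3 + 11.10171)/2 = 8.7009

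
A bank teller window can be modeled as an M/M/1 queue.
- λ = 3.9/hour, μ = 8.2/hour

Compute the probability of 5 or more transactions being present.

ρ = λ/μ = 3.9/8.2 = 0.47561
P(N ≥ n) = ρⁿ
P(N ≥ 5) = 0.47561^5
P(N ≥ 5) = 0.02434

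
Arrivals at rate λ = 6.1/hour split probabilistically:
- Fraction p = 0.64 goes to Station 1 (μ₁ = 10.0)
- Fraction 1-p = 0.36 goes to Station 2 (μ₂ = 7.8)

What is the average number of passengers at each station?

Effective rates: λ₁ = 6.1×0.64 = 3.904, λ₂ = 6.1×0.36 = 2.196
Station 1: ρ₁ = 3.904/10.0 = 0.3904, L₁ = ρ₁/(1-ρ₁) = 0.3904/(1-0.3904) = 0.6404
Station 2: ρ₂ = 2.196/7.8 = 0.28154, L₂ = ρ₂/(1-ρ₂) = 0.28154/(1-0.28154) = 0.3919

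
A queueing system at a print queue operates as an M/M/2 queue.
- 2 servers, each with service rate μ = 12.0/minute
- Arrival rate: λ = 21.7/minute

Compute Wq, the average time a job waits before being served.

Traffic intensity: ρ = λ/(cμ) = 21.7/(2×12.0) = 0.9042
Since ρ = 0.9042 < 1, system is stable.
Offered load a = λ/μ = cρ = 21.7/12.0 = 1.8083
P₀ = [ Σₙ₌₀^1 aⁿ/n! + a^2/(2!(1-ρ)) ]⁻¹
Σ = a^0/0! + a^1/1! = 1.0000 + 1.8083 = 2.8083
a^2/(2!(1-ρ)) = 3.27007/(2 × 0.0958333) = 17.0612
P₀ = 1/(2.8083 + 17.0612) = 0.05033
Lq = P₀·a^2·ρ / (2!(1-ρ)²) = 0.0503282 × 3.27007 × 0.904167 / (2 × 0.00918403) = 8.1013
Wq = Lq/λ = 8.1013/21.7 = 0.3733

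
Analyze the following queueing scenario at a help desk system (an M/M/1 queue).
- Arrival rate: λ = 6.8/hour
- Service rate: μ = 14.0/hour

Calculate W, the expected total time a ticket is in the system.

First, compute utilization: ρ = λ/μ = 6.8/14.0 = 0.4857
For M/M/1: W = 1/(μ-λ)
W = 1/(14.0-6.8) = 1/7.20
W = 0.1389 hours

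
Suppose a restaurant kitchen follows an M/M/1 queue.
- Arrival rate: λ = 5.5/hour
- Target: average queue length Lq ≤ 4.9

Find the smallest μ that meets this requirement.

For M/M/1: Lq = λ²/(μ(μ-λ))
Need Lq ≤ 4.9, i.e. μ(μ-λ) ≥ λ²/4.9
μ² - 5.5μ - 30.25/4.9 ≥ 0  →  μ² - 5.5μ - 6.17347 ≥ 0
Quadratic formula (positive root): μ = [λ + √(λ² + 4×6.17347)]/2
Discriminant: 30.25 + 4×6.17347 = 54.9439, √54.9439 = 7.4124
μ ≥ (5.5 + 7.4124)/2 = 6.4562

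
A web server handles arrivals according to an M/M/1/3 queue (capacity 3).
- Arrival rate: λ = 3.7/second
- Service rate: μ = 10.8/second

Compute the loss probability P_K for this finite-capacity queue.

ρ = λ/μ = 3.7/10.8 = 0.34259
P₀ = (1-ρ)/(1-ρ^(K+1)) = (1-0.34259)/(1-0.34259^4) = 0.6574/0.9862 = 0.6666
P_K = P₀×ρ^K = 0.6666 × 0.34259^3 = 0.6666 × 0.04021 = 0.02680
Blocking probability = 2.68%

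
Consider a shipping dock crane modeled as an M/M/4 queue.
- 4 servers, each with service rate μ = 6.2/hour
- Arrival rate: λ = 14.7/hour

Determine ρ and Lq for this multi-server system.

Traffic intensity: ρ = λ/(cμ) = 14.7/(4×6.2) = 0.5927
Since ρ = 0.5927 < 1, system is stable.
Offered load a = λ/μ = cρ = 14.7/6.2 = 2.3710
P₀ = [ Σₙ₌₀^3 aⁿ/n! + a^4/(4!(1-ρ)) ]⁻¹
Σ = a^0/0! + a^1/1! + a^2/2! + a^3/3! = 1.0000 + 2.3710 + 2.8107 + 2.2214 = 8.4031
a^4/(4!(1-ρ)) = 31.6011/(24 × 0.40726) = 3.2331
P₀ = 1/(8.4031 + 3.2331) = 0.08594
Lq = P₀·a^4·ρ / (4!(1-ρ)²) = 0.085939 × 31.6011 × 0.59274 / (24 × 0.16586) = 0.4044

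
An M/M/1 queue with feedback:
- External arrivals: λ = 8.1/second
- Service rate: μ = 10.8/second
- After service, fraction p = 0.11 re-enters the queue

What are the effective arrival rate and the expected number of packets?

Effective arrival rate: λ_eff = λ/(1-p) = 8.1/(1-0.11) = 8.1/0.89 = 9.1011236
ρ = λ_eff/μ = 9.1011236/10.8 = 0.8426966
L = ρ/(1-ρ) = 0.8426966/(1-0.8426966) = 5.3571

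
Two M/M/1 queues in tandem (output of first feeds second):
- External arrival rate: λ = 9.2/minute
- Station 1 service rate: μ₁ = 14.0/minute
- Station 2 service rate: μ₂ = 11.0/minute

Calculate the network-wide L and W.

By Jackson's theorem, each station behaves as independent M/M/1.
Station 1: ρ₁ = 9.2/14.0 = 0.6571, L₁ = ρ₁/(1-ρ₁) = λ/(μ₁-λ) = 9.2/4.80 = 1.9167
Station 2: ρ₂ = 9.2/11.0 = 0.8364, L₂ = ρ₂/(1-ρ₂) = λ/(μ₂-λ) = 9.2/1.80 = 5.1111
Total: L = L₁ + L₂ = 1.9167 + 5.1111 = 7.0278
W = L/λ = 7.0278/9.2 = 0.7639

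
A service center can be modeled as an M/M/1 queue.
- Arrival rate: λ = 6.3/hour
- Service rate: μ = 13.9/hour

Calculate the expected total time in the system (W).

First, compute utilization: ρ = λ/μ = 6.3/13.9 = 0.4532
For M/M/1: W = 1/(μ-λ)
W = 1/(13.9-6.3) = 1/7.60
W = 0.1316 hours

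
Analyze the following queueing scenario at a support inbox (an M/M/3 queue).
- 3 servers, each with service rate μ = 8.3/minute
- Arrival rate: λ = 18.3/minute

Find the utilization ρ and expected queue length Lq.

Traffic intensity: ρ = λ/(cμ) = 18.3/(3×8.3) = 0.7349
Since ρ = 0.7349 < 1, system is stable.
Offered load a = λ/μ = cρ = 18.3/8.3 = 2.2048
P₀ = [ Σₙ₌₀^2 aⁿ/n! + a^3/(3!(1-ρ)) ]⁻¹
Σ = a^0/0! + a^1/1! + a^2/2! = 1.0000 + 2.2048 + 2.4306 = 5.6354
a^3/(3!(1-ρ)) = 10.7181/(6 × 0.26506) = 6.7394
P₀ = 1/(5.6354 + 6.7394) = 0.08081
Lq = P₀·a^3·ρ / (3!(1-ρ)²) = 0.080809 × 10.7181 × 0.73494 / (6 × 0.070257) = 1.5100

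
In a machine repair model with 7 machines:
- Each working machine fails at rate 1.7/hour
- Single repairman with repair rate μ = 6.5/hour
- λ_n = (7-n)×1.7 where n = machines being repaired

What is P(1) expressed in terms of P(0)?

P(1)/P(0) = ∏_{i=0}^{1-1} λ_i/μ_{i+1}
= (7-0)×1.7/6.5
= 1.8308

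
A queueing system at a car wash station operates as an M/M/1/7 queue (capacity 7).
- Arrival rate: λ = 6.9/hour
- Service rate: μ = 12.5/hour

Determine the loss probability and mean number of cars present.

ρ = λ/μ = 6.9/12.5 = 0.5520
P₀ = (1-ρ)/(1-ρ^(K+1)) = (1-0.5520)/(1-0.5520^8) = 0.4480/0.9914 = 0.4519
P_K = P₀×ρ^K = 0.45190 × 0.5520^7 = 0.45190 × 0.015616 = 0.007057
Blocking probability P_7 = 0.007057 (0.71%)
L = ρ[1 - (K+1)ρ^K + Kρ^(K+1)] / [(1-ρ)(1-ρ^(K+1))]
L = 0.5520 × (1 - 8×0.015616 + 7×0.0086201) / ((1 - 0.5520) × (1 - 0.0086201)) = 1.1626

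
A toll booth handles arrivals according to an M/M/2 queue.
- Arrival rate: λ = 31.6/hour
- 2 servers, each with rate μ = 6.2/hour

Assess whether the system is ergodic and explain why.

Stability requires ρ = λ/(cμ) < 1
ρ = 31.6/(2 × 6.2) = 31.6/12.40 = 2.5484
Since 2.5484 ≥ 1, the system is UNSTABLE.
Need c > λ/μ = 31.6/6.2 = 5.10.
Minimum servers needed: c = 6.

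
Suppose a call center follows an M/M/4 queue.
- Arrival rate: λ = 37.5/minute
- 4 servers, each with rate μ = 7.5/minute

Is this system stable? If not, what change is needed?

Stability requires ρ = λ/(cμ) < 1
ρ = 37.5/(4 × 7.5) = 37.5/30.00 = 1.2500
Since 1.2500 ≥ 1, the system is UNSTABLE.
Need c > λ/μ = 37.5/7.5 = 5.00.
Minimum servers needed: c = 6.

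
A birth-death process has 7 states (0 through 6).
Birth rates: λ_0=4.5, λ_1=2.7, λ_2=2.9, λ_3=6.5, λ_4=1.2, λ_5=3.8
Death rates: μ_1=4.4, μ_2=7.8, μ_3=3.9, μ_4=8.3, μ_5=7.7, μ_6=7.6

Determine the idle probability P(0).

Ratios P(n)/P(0) = (λ₀···λₙ₋₁)/(μ₁···μₙ):
P(1)/P(0) = (4.5)/(4.4) = 1.0227
P(2)/P(0) = (4.5×2.7)/(4.4×7.8) = 0.3540
P(3)/P(0) = (4.5×2.7×2.9)/(4.4×7.8×3.9) = 0.2632
P(4)/P(0) = (4.5×2.7×2.9×6.5)/(4.4×7.8×3.9×8.3) = 0.2062
P(5)/P(0) = (4.5×2.7×2.9×6.5×1.2)/(4.4×7.8×3.9×8.3×7.7) = 0.03213
P(6)/P(0) = (4.5×2.7×2.9×6.5×1.2×3.8)/(4.4×7.8×3.9×8.3×7.7×7.6) = 0.01606

Normalization: ∑ P(n) = 1
P(0) × (1.0000 + 1.0227 + 0.3540 + 0.2632 + 0.2062 + 0.03213 + 0.01606) = 1
P(0) × 2.8943 = 1
P(0) = 1/2.8943 = 0.3455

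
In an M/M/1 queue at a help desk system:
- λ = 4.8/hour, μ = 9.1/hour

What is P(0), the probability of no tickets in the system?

ρ = λ/μ = 4.8/9.1 = 0.5275
P(0) = 1 - ρ = 1 - 0.5275 = 0.4725
The server is idle 47.25% of the time.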